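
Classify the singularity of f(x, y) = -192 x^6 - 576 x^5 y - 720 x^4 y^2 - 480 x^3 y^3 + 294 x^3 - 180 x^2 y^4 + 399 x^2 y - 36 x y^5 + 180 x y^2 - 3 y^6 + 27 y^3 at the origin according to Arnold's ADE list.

The Hessian of f at 0 has rank 0. Corank 2; j^3 = 3*(2*x + y)*(7*x + 3*y)^2 has shape L^2 M (L != M), so D-series; mu = 7 gives D_7.

D_{7}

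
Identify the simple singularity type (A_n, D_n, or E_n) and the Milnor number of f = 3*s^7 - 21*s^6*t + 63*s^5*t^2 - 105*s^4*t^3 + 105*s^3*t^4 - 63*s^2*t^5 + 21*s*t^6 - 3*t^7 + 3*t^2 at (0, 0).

Type A_6, Milnor number mu = 6.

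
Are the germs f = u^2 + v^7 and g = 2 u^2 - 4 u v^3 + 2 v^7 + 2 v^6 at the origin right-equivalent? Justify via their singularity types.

Yes.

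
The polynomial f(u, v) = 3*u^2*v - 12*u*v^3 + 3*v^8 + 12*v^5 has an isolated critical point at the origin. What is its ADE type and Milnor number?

Type D_9, Milnor number mu = 9.

The Hessian of f at 0 has rank 0. Corank 2; j^3 = 3*u^2*v has shape L^2 M (L != M), so D-series; mu = 9 gives D_9.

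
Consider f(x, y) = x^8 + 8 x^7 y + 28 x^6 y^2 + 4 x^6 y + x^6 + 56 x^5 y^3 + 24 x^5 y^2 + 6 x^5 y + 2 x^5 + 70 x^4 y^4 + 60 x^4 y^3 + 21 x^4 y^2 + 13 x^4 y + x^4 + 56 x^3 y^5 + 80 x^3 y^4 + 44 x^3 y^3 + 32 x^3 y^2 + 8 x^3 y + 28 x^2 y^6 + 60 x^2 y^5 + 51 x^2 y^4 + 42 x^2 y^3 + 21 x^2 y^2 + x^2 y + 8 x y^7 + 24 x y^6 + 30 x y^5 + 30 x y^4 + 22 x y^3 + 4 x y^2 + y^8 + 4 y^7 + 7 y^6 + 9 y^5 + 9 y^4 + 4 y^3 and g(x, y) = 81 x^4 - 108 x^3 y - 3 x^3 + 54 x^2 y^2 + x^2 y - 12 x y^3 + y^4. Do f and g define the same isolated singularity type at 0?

The Hessian of f at 0 is [[0, 0], [0, 0]] with rank 0, so corank 2. A Groebner basis of the Jacobian ideal J(f) in C{x,y} is {x*y^2 - 2*x*y - 4*y^2, x*y + y^3 + 2*y^2, x^2 - 4*y^2}; counting standard monomials gives mu = 5. Corank 2; j^3 = y*(x + 2*y)^2 has shape L^2 M (L != M), so D-series; mu = 5 gives D_5. The Hessian of g at 0 is [[0, 0], [0, 0]] with rank 0, so corank 2. A Groebner basis of the Jacobian ideal J(g) in C{x,y} is {x*y^2, x*y/12 + y^3, x^2 - x*y/3}; counting standard monomials gives mu = 5. Corank 2; j^3 = -x^2*(3*x - y) has shape L^2 M (L != M), so D-series; mu = 5 gives D_5. Both have type D_5, hence right-equivalent.

Yes.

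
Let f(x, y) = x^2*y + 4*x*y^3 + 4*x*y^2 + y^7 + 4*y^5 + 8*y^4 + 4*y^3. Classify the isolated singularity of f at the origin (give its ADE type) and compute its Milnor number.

Type D_{8}, Milnor number mu = 8.

The Hessian of f at 0 is [[0, 0], [0, 0]] with rank 0, so corank 2. A Groebner basis of the Jacobian ideal J(f) in C{x,y} is {x^2*y^2 - 2*x^2*y + 4*x^2/7 - 34*x*y^2/7 + 22*x*y/7 + 4*y^2, x^3 + 6*x^2*y - 8*x^2/7 + 68*x*y^2/7 - 44*x*y/7 - 8*y^2, x*y/2 + y^3 + y^2}; counting standard monomials gives mu = 8. Corank 2; j^3 = y*(x + 2*y)^2 has shape L^2 M (L != M), so D-series; mu = 8 gives D_8.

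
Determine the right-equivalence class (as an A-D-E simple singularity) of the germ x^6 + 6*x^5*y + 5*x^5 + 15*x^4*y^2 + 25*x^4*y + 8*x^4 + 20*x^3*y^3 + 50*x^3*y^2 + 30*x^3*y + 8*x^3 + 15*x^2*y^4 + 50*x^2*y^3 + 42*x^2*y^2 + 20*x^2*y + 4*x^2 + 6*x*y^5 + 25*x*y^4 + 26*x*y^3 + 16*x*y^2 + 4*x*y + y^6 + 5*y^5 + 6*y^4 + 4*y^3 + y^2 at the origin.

A4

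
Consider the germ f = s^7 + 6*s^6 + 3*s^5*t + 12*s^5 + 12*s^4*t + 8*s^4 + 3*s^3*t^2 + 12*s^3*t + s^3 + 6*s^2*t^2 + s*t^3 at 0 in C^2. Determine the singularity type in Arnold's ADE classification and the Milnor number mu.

Type E_{7}, Milnor number mu = 7.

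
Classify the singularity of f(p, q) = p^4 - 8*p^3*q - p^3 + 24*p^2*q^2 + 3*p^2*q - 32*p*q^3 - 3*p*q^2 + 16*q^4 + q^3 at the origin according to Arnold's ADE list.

The Hessian of f at 0 is [[0, 0], [0, 0]] with rank 0, so corank 2. A Groebner basis of the Jacobian ideal J(f) in C{p,q} is {q^4, p*q^2 - 4*q^3/3, p^2 - 2*p*q + q^2}; counting standard monomials gives mu = 6. Corank 2; j^3 = -(p - q)^3 is a perfect cube, so E-series; the 4-jet and mu = 6 give E_6.

E_{6}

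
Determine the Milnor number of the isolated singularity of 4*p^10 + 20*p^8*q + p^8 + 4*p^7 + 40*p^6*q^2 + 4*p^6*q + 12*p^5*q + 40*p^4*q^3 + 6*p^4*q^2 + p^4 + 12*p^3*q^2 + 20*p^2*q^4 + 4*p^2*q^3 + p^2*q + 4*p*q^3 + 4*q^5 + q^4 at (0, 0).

The Hessian of f at 0 has rank 0. Corank 2; j^3 = p^2*q has shape L^2 M (L != M), so D-series; mu = 5 gives D_5.

5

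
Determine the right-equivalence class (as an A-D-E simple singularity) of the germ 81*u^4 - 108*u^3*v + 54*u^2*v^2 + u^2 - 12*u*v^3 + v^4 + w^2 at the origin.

A3

The Hessian of f at 0 is [[2, 0, 0], [0, 0, 0], [0, 0, 2]] with rank 2, so corank 1. A Groebner basis of the Jacobian ideal J(f) in C{u,v,w} is {v^3, u, w}; counting standard monomials gives mu = 3. Corank 1: A-series; mu = 3 gives A_3.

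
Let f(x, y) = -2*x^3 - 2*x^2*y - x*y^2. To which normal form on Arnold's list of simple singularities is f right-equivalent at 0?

D4

The Hessian of f at 0 is [[0, 0], [0, 0]] with rank 0, so corank 2. A Groebner basis of the Jacobian ideal J(f) in C{x,y} is {y^3, x^2 + y^2/2, x*y - y^2/2}; counting standard monomials gives mu = 4. Corank 2; j^3 = -x*(2*x^2 + 2*x*y + y^2) splits into three distinct lines over C (the quadratic factor has nonzero discriminant), so D_4.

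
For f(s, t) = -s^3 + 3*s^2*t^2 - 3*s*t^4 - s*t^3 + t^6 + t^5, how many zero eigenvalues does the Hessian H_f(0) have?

The Hessian at 0 is [[0, 0], [0, 0]] of rank 0; hence corank 2.

2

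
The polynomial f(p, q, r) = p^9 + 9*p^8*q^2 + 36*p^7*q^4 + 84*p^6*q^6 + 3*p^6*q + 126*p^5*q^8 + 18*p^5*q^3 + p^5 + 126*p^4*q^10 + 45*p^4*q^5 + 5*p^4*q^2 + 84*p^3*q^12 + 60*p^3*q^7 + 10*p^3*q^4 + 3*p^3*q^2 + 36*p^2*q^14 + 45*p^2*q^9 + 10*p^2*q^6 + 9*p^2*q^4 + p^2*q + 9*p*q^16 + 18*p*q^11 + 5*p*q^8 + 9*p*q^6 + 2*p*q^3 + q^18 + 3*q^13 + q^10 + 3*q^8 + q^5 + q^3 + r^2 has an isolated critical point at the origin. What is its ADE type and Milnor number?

The Hessian of f at 0 is [[0, 0, 0], [0, 0, 0], [0, 0, 2]] with rank 1, so corank 2. A Groebner basis of the Jacobian ideal J(f) in C{p,q,r} is {q^3, p^2 + 3*q^2, p*q, r}; counting standard monomials gives mu = 4. Corank 2; j^3 = q*(p^2 + q^2) splits into three distinct lines over C (the quadratic factor has nonzero discriminant), so D_4.

Type D_{4}, Milnor number mu = 4.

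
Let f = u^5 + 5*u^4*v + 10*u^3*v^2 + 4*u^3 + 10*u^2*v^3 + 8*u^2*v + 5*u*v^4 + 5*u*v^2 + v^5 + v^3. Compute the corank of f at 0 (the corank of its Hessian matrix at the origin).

2

Hessian at 0 has rank 0.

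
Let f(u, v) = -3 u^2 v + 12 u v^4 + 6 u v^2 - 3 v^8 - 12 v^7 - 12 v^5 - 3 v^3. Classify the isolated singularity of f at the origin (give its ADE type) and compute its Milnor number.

Type D_{9}, Milnor number mu = 9.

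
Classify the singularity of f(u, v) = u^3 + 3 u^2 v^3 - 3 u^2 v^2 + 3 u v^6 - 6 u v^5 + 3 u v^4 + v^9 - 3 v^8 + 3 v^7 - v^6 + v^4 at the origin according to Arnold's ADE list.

E6

The Hessian of f at 0 has rank 0. Corank 2; j^3 = u^3 is a perfect cube, so E-series; the 4-jet and mu = 6 give E_6.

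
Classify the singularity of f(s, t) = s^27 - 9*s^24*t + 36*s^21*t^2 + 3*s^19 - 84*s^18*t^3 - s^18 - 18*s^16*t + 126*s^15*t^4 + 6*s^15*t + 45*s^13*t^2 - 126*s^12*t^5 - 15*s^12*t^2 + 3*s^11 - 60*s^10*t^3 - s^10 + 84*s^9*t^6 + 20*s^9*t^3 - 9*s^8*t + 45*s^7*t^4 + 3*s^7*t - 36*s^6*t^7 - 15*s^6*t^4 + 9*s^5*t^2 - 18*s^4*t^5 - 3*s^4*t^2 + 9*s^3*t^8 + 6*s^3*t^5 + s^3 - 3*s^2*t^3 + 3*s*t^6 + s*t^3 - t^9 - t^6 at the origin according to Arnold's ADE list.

E7

The Hessian of f at 0 has rank 0. Corank 2; j^3 = s^3 is a perfect cube, so E-series; the 4-jet and mu = 7 give E_7.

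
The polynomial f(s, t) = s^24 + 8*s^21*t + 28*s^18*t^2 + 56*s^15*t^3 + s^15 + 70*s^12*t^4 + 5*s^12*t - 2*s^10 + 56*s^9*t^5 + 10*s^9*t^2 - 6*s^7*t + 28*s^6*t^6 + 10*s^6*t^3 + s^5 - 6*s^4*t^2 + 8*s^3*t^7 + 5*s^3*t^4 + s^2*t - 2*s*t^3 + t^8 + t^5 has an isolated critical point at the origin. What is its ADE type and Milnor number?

Type D_9, Milnor number mu = 9.

The Hessian of f at 0 has rank 0. Corank 2; j^3 = s^2*t has shape L^2 M (L != M), so D-series; mu = 9 gives D_9.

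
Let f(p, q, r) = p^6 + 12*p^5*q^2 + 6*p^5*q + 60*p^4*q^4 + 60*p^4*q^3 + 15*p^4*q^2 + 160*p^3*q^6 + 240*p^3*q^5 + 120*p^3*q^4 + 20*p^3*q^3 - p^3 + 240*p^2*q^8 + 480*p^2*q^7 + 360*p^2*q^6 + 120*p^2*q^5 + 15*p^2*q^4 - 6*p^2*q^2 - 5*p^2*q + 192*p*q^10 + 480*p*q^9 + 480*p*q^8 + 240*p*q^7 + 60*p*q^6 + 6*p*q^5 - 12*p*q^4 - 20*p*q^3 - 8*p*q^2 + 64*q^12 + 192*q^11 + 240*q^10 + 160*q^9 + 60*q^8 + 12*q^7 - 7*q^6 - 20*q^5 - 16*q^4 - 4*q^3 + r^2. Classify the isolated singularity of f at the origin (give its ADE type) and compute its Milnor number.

Type D7, Milnor number mu = 7.

The Hessian of f at 0 has rank 1. Corank 2; j^3 = -(p + q)*(p + 2*q)^2 has shape L^2 M (L != M), so D-series; mu = 7 gives D_7.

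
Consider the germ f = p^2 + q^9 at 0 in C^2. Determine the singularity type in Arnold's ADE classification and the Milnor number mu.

The Hessian of f at 0 has rank 1. Corank 1: A-series; mu = 8 gives A_8.

Type A8, Milnor number mu = 8.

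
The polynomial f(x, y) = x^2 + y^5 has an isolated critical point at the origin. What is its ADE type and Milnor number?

The Hessian of f at 0 has rank 1. Corank 1: A-series; mu = 4 gives A_4.

Type A_4, Milnor number mu = 4.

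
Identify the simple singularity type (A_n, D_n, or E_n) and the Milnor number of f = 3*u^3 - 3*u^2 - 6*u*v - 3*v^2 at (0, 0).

The Hessian of f at 0 is [[-6, -6], [-6, -6]] with rank 1, so corank 1. A Groebner basis of the Jacobian ideal J(f) in C{u,v} is {v^2, u + v}; counting standard monomials gives mu = 2. Corank 1: A-series; mu = 2 gives A_2.

Type A_{2}, Milnor number mu = 2.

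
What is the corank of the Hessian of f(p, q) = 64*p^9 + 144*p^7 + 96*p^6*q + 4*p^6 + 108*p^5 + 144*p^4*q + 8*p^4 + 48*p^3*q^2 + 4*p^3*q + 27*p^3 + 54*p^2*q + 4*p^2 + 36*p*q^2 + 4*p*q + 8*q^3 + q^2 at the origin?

1

Hessian at 0 has rank 1.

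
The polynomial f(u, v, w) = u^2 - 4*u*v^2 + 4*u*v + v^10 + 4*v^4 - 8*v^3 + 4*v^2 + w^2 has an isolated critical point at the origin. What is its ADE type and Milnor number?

The Hessian of f at 0 has rank 2. Corank 1: A-series; mu = 9 gives A_9.

Type A_9, Milnor number mu = 9.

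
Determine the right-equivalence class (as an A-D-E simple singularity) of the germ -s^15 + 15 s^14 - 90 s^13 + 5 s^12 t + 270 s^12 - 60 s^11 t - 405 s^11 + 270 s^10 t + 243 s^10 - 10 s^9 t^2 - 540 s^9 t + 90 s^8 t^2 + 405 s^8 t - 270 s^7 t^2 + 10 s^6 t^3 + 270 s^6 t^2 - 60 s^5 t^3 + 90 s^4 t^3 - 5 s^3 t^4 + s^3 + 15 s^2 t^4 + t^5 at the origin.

The Hessian of f at 0 is [[0, 0], [0, 0]] with rank 0, so corank 2. A Groebner basis of the Jacobian ideal J(f) in C{s,t} is {t^4, s^2}; counting standard monomials gives mu = 8. Corank 2; j^3 = s^3 is a perfect cube, so E-series; the 5-jet and mu = 8 give E_8.

E8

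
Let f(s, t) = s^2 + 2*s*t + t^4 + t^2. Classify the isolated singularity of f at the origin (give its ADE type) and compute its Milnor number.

Type A_3, Milnor number mu = 3.

The Hessian of f at 0 has rank 1. Corank 1: A-series; mu = 3 gives A_3.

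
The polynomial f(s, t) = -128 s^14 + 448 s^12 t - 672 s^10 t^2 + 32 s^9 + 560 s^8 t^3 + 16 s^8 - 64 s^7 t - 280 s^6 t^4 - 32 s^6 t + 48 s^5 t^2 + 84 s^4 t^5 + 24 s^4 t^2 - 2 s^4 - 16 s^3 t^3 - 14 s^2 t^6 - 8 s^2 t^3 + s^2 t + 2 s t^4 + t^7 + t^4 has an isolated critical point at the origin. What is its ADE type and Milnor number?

The Hessian of f at 0 has rank 0. Corank 2; j^3 = s^2*t has shape L^2 M (L != M), so D-series; mu = 5 gives D_5.

Type D_{5}, Milnor number mu = 5.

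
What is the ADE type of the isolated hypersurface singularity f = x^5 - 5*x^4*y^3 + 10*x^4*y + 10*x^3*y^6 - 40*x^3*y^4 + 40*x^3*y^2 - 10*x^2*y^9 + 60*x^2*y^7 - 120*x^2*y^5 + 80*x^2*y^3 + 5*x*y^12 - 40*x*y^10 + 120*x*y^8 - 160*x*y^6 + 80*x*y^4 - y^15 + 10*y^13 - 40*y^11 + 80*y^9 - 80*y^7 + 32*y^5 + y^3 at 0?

The Hessian of f at 0 is [[0, 0], [0, 0]] with rank 0, so corank 2. A Groebner basis of the Jacobian ideal J(f) in C{x,y} is {x^4 + 8*x^3*y, y^2}; counting standard monomials gives mu = 8. Corank 2; j^3 = y^3 is a perfect cube, so E-series; the 5-jet and mu = 8 give E_8.

E_{8}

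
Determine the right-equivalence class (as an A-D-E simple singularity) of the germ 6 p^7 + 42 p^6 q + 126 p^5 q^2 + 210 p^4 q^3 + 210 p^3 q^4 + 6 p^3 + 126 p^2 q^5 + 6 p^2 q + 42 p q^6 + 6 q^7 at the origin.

D_{8}

The Hessian of f at 0 has rank 0. Corank 2; j^3 = 6*p^2*(p + q) has shape L^2 M (L != M), so D-series; mu = 8 gives D_8.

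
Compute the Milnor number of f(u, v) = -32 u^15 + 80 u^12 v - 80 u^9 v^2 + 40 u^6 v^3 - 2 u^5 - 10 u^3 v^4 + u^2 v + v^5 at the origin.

The Hessian of f at 0 is [[0, 0], [0, 0]] with rank 0, so corank 2. A Groebner basis of the Jacobian ideal J(f) in C{u,v} is {u^2/5 + v^4, u^3, u*v}; counting standard monomials gives mu = 6. Corank 2; j^3 = u^2*v has shape L^2 M (L != M), so D-series; mu = 6 gives D_6.

6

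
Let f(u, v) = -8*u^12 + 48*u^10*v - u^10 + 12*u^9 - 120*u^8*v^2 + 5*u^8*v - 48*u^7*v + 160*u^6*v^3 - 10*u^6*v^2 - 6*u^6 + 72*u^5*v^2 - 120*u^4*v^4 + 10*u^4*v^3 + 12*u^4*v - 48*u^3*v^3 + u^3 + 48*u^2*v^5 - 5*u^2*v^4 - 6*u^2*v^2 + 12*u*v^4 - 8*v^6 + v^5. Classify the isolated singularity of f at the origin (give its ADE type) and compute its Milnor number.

The Hessian of f at 0 is [[0, 0], [0, 0]] with rank 0, so corank 2. A Groebner basis of the Jacobian ideal J(f) in C{u,v} is {v^4, u^3, -u^2/4 + u*v^2}; counting standard monomials gives mu = 8. Corank 2; j^3 = u^3 is a perfect cube, so E-series; the 5-jet and mu = 8 give E_8.

Type E_8, Milnor number mu = 8.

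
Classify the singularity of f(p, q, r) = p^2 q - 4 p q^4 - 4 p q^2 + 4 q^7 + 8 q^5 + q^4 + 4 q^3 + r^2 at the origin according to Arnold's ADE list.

D_{5}

The Hessian of f at 0 has rank 1. Corank 2; j^3 = q*(p - 2*q)^2 has shape L^2 M (L != M), so D-series; mu = 5 gives D_5.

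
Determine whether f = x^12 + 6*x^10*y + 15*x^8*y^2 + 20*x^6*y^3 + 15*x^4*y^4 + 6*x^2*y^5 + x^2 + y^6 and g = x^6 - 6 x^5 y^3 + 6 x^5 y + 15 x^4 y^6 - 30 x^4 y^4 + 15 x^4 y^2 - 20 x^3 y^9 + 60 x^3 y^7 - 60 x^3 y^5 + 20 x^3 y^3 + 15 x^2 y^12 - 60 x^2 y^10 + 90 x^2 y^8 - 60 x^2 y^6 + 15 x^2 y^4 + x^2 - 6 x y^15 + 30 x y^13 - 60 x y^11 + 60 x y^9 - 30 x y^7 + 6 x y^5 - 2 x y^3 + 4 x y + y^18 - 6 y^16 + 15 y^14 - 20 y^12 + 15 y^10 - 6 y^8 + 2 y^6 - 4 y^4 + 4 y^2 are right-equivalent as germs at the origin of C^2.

The Hessian of f at 0 is [[2, 0], [0, 0]] with rank 1, so corank 1. A Groebner basis of the Jacobian ideal J(f) in C{x,y} is {y^5, x}; counting standard monomials gives mu = 5. Corank 1: A-series; mu = 5 gives A_5. The Hessian of g at 0 is [[2, 4], [4, 8]] with rank 1, so corank 1. A Groebner basis of the Jacobian ideal J(g) in C{x,y} is {x*y^2 + 2*x + 4*y, -x + y^3 - 2*y, x^2 + 4*x*y + 4*y^2}; counting standard monomials gives mu = 5. Corank 1: A-series; mu = 5 gives A_5. Both have type A_5, hence right-equivalent.

Yes.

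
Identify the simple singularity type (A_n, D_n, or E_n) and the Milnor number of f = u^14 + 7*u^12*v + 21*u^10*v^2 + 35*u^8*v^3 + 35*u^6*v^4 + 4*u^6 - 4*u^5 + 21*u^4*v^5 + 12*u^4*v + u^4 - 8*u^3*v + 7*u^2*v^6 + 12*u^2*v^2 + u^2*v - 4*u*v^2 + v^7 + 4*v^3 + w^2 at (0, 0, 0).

Type D_{8}, Milnor number mu = 8.

The Hessian of f at 0 is [[0, 0, 0], [0, 0, 0], [0, 0, 2]] with rank 1, so corank 2. A Groebner basis of the Jacobian ideal J(f) in C{u,v,w} is {-32*u^2/1017 + u*v^3 - 2041*u*v^2/1356 + 5113*u*v/16272 + 1529*v^3/1017 - 1363*v^2/2712, -16*u^2/339 - 1589*u*v^2/904 + 2387*u*v/5424 + v^4 + 2041*v^3/1356 - 625*v^2/904, u^3 - 512*u^2/1017 - 28*u*v^2/339 + 1045*u*v/1017 + 56*v^3/1017 - 14*v^2/339, u^2*v - u*v/2 + v^2, w}; counting standard monomials gives mu = 8. Corank 2; j^3 = v*(u - 2*v)^2 has shape L^2 M (L != M), so D-series; mu = 8 gives D_8.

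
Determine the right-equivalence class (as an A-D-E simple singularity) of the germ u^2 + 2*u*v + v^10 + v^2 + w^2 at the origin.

A9

The Hessian of f at 0 is [[2, 2, 0], [2, 2, 0], [0, 0, 2]] with rank 2, so corank 1. A Groebner basis of the Jacobian ideal J(f) in C{u,v,w} is {v^9, u + v, w}; counting standard monomials gives mu = 9. Corank 1: A-series; mu = 9 gives A_9.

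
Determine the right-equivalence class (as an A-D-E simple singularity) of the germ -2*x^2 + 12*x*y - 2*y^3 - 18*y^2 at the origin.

The Hessian of f at 0 has rank 1. Corank 1: A-series; mu = 2 gives A_2.

A_2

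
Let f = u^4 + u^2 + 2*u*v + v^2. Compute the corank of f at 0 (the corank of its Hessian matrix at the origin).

1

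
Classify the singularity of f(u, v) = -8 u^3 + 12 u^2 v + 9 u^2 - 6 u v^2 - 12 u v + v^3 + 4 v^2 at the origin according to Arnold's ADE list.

A_2

The Hessian of f at 0 has rank 1. Corank 1: A-series; mu = 2 gives A_2.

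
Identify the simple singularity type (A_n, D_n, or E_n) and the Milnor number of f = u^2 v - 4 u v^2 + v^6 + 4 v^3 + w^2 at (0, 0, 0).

The Hessian of f at 0 is [[0, 0, 0], [0, 0, 0], [0, 0, 2]] with rank 1, so corank 2. A Groebner basis of the Jacobian ideal J(f) in C{u,v,w} is {u^2/6 + v^5 - 2*v^2/3, u^3 - 8*v^3, u*v - 2*v^2, w}; counting standard monomials gives mu = 7. Corank 2; j^3 = v*(u - 2*v)^2 has shape L^2 M (L != M), so D-series; mu = 7 gives D_7.

Type D7, Milnor number mu = 7.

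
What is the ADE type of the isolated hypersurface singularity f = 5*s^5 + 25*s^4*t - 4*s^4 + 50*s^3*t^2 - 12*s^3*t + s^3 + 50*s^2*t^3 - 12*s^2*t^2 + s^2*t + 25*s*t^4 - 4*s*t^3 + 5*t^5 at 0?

D_{6}

The Hessian of f at 0 is [[0, 0], [0, 0]] with rank 0, so corank 2. A Groebner basis of the Jacobian ideal J(f) in C{s,t} is {s^3, s^2*t, 2*s^2 + s*t^2, -13*s^2/2 - s*t/2 + t^3}; counting standard monomials gives mu = 6. Corank 2; j^3 = s^2*(s + t) has shape L^2 M (L != M), so D-series; mu = 6 gives D_6.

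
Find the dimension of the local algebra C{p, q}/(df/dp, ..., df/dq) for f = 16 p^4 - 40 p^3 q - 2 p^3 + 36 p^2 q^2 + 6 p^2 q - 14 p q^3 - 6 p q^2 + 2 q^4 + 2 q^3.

The Hessian of f at 0 has rank 0. Corank 2; j^3 = -2*(p - q)^3 is a perfect cube, so E-series; the 4-jet and mu = 7 give E_7.

7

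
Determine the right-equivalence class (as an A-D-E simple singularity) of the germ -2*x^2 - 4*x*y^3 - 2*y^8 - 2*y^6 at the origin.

The Hessian of f at 0 has rank 1. Corank 1: A-series; mu = 7 gives A_7.

A7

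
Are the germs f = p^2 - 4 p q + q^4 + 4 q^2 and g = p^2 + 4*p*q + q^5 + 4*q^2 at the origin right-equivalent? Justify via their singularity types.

The Hessian of f at 0 is [[2, -4], [-4, 8]] with rank 1, so corank 1. A Groebner basis of the Jacobian ideal J(f) in C{p,q} is {q^3, p - 2*q}; counting standard monomials gives mu = 3. Corank 1: A-series; mu = 3 gives A_3. The Hessian of g at 0 is [[2, 4], [4, 8]] with rank 1, so corank 1. A Groebner basis of the Jacobian ideal J(g) in C{p,q} is {q^4, p + 2*q}; counting standard monomials gives mu = 4. Corank 1: A-series; mu = 4 gives A_4. f is A_3 but g is A_4, hence not right-equivalent.

No.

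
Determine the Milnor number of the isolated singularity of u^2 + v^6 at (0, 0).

5

The Hessian of f at 0 has rank 1. Corank 1: A-series; mu = 5 gives A_5.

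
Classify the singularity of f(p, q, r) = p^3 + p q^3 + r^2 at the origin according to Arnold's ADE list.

E7

The Hessian of f at 0 has rank 1. Corank 2; j^3 = p^3 is a perfect cube, so E-series; the 4-jet and mu = 7 give E_7.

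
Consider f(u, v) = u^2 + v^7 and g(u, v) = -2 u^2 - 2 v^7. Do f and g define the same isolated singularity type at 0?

The Hessian of f at 0 has rank 1. Corank 1: A-series; mu = 6 gives A_6. The Hessian of g at 0 has rank 1. Corank 1: A-series; mu = 6 gives A_6. Both have type A_6, hence right-equivalent.

Yes.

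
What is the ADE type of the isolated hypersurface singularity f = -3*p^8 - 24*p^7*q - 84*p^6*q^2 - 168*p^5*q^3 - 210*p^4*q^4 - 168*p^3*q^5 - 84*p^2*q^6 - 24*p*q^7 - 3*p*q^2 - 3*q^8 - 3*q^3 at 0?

The Hessian of f at 0 is [[0, 0], [0, 0]] with rank 0, so corank 2. A Groebner basis of the Jacobian ideal J(f) in C{p,q} is {p^7 + q^2/8, q^3, p*q + q^2}; counting standard monomials gives mu = 9. Corank 2; j^3 = -3*q^2*(p + q) has shape L^2 M (L != M), so D-series; mu = 9 gives D_9.

D9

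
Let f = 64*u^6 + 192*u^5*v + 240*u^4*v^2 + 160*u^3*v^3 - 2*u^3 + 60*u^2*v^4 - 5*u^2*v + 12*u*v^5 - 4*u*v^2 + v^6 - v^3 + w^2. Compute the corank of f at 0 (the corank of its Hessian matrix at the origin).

Hessian at 0 has rank 1.

2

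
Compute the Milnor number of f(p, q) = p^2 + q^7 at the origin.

6

The Hessian of f at 0 has rank 1. Corank 1: A-series; mu = 6 gives A_6.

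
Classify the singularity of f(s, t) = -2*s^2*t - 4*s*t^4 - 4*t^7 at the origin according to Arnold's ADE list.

D_{8}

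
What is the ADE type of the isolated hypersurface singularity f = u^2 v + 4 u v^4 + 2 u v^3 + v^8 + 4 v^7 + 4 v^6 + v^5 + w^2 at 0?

D_9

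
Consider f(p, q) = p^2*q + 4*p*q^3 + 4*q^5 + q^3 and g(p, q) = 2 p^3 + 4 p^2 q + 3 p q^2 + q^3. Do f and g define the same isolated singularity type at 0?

The Hessian of f at 0 is [[0, 0], [0, 0]] with rank 0, so corank 2. A Groebner basis of the Jacobian ideal J(f) in C{p,q} is {q^3, p^2 + 3*q^2, p*q}; counting standard monomials gives mu = 4. Corank 2; j^3 = q*(p^2 + q^2) splits into three distinct lines over C (the quadratic factor has nonzero discriminant), so D_4. The Hessian of g at 0 is [[0, 0], [0, 0]] with rank 0, so corank 2. A Groebner basis of the Jacobian ideal J(g) in C{p,q} is {q^3, p^2 - 3*q^2/2, p*q + 3*q^2/2}; counting standard monomials gives mu = 4. Corank 2; j^3 = (p + q)*(2*p^2 + 2*p*q + q^2) splits into three distinct lines over C (the quadratic factor has nonzero discriminant), so D_4. Both have type D_4, hence right-equivalent.

Yes.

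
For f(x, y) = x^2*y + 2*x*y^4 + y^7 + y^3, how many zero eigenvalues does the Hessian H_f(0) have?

2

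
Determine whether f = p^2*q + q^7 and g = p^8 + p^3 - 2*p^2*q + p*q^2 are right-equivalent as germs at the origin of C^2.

No.

The Hessian of f at 0 has rank 0. Corank 2; j^3 = p^2*q has shape L^2 M (L != M), so D-series; mu = 8 gives D_8. The Hessian of g at 0 has rank 0. Corank 2; j^3 = p*(p - q)^2 has shape L^2 M (L != M), so D-series; mu = 9 gives D_9. f is D_8 but g is D_9, hence not right-equivalent.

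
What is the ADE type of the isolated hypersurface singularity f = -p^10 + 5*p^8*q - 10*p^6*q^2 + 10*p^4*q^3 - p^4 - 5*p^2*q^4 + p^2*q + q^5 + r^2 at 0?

D_6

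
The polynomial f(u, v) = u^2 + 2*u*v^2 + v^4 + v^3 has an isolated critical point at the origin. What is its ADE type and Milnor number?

Type A_{2}, Milnor number mu = 2.

The Hessian of f at 0 has rank 1. Corank 1: A-series; mu = 2 gives A_2.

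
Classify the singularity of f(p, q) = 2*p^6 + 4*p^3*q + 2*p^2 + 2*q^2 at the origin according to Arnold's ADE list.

A_{1}

The Hessian of f at 0 has rank 2. Corank 0: nondegenerate Morse point, so A_1.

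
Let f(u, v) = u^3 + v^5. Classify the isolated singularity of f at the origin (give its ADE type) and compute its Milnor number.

The Hessian of f at 0 has rank 0. Corank 2; j^3 = u^3 is a perfect cube, so E-series; the 5-jet and mu = 8 give E_8.

Type E8, Milnor number mu = 8.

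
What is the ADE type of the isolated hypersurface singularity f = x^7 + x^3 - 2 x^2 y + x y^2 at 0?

D8

The Hessian of f at 0 is [[0, 0], [0, 0]] with rank 0, so corank 2. A Groebner basis of the Jacobian ideal J(f) in C{x,y} is {-x*y/7 + y^6 + y^2/7, x*y^2 - y^3, x^2 - x*y}; counting standard monomials gives mu = 8. Corank 2; j^3 = x*(x - y)^2 has shape L^2 M (L != M), so D-series; mu = 8 gives D_8.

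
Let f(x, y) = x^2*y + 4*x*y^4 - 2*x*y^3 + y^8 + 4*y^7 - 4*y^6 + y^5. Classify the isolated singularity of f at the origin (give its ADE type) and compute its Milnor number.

Type D_{9}, Milnor number mu = 9.

The Hessian of f at 0 has rank 0. Corank 2; j^3 = x^2*y has shape L^2 M (L != M), so D-series; mu = 9 gives D_9.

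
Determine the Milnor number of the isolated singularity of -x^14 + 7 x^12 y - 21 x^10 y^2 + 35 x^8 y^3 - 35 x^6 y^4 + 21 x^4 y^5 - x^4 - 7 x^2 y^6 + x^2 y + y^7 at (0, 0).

8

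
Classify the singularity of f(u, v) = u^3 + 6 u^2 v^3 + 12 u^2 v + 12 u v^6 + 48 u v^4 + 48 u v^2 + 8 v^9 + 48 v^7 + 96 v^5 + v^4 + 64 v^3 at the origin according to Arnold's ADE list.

E6

The Hessian of f at 0 has rank 0. Corank 2; j^3 = (u + 4*v)^3 is a perfect cube, so E-series; the 4-jet and mu = 6 give E_6.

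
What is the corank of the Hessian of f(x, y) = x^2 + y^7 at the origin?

1

Hessian at 0 has rank 1.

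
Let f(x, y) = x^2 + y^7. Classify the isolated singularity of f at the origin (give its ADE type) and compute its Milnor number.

Type A6, Milnor number mu = 6.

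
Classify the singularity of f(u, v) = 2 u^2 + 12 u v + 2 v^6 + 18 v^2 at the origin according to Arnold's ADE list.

The Hessian of f at 0 has rank 1. Corank 1: A-series; mu = 5 gives A_5.

A_{5}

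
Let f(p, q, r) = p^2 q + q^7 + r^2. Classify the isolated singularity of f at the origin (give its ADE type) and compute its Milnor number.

Type D8, Milnor number mu = 8.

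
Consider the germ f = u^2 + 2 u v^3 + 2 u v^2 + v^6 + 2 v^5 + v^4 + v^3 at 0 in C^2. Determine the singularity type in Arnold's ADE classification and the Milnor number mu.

Type A_{2}, Milnor number mu = 2.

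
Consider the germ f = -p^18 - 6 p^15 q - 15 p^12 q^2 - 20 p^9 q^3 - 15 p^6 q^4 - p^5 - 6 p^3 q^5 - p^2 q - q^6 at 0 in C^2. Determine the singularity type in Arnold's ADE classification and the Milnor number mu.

The Hessian of f at 0 has rank 0. Corank 2; j^3 = -p^2*q has shape L^2 M (L != M), so D-series; mu = 7 gives D_7.

Type D7, Milnor number mu = 7.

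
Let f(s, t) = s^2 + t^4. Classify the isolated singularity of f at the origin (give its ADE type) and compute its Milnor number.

Type A_{3}, Milnor number mu = 3.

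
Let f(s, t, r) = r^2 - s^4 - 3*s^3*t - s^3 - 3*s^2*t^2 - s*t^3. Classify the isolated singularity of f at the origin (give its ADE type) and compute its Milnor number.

The Hessian of f at 0 has rank 1. Corank 2; j^3 = -s^3 is a perfect cube, so E-series; the 4-jet and mu = 7 give E_7.

Type E7, Milnor number mu = 7.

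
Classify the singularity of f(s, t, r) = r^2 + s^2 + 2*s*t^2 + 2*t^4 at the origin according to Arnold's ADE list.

A_3

The Hessian of f at 0 has rank 2. Corank 1: A-series; mu = 3 gives A_3.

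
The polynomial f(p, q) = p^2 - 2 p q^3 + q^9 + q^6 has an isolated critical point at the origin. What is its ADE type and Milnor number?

Type A_{8}, Milnor number mu = 8.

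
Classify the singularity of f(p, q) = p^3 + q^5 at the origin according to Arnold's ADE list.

E_8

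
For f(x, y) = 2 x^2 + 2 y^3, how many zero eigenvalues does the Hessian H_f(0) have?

1

The Hessian at 0 is [[4, 0], [0, 0]] of rank 1; hence corank 1.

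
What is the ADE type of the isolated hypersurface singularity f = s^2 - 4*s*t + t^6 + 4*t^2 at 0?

The Hessian of f at 0 has rank 1. Corank 1: A-series; mu = 5 gives A_5.

A5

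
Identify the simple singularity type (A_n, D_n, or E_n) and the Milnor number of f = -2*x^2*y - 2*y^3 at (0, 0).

Type D_{4}, Milnor number mu = 4.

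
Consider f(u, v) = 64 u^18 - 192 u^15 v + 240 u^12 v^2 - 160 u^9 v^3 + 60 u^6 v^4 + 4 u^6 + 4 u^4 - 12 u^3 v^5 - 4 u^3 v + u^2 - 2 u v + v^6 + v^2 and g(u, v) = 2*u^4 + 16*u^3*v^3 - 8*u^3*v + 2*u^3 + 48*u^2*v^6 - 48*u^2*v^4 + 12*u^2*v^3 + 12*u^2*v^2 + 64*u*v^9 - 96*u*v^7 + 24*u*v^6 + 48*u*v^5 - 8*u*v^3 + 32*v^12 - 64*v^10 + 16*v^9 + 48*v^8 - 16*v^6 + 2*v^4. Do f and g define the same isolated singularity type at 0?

The Hessian of f at 0 is [[2, -2], [-2, 2]] with rank 1, so corank 1. A Groebner basis of the Jacobian ideal J(f) in C{u,v} is {u*v^2 + u/2 - v/2, u/2 + v^3 - v/2, u^2 - 2*u*v + v^2}; counting standard monomials gives mu = 5. Corank 1: A-series; mu = 5 gives A_5. The Hessian of g at 0 is [[0, 0], [0, 0]] with rank 0, so corank 2. A Groebner basis of the Jacobian ideal J(g) in C{u,v} is {v^4, u*v^2 - v^3/3, u^2}; counting standard monomials gives mu = 6. Corank 2; j^3 = 2*u^3 is a perfect cube, so E-series; the 4-jet and mu = 6 give E_6. f is A_5 but g is E_6, hence not right-equivalent.

No.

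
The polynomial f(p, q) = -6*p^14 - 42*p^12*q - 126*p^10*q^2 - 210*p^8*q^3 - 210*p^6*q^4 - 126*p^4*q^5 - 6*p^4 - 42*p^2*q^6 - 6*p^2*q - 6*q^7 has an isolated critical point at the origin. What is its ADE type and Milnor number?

Type D_{8}, Milnor number mu = 8.

The Hessian of f at 0 has rank 0. Corank 2; j^3 = -6*p^2*q has shape L^2 M (L != M), so D-series; mu = 8 gives D_8.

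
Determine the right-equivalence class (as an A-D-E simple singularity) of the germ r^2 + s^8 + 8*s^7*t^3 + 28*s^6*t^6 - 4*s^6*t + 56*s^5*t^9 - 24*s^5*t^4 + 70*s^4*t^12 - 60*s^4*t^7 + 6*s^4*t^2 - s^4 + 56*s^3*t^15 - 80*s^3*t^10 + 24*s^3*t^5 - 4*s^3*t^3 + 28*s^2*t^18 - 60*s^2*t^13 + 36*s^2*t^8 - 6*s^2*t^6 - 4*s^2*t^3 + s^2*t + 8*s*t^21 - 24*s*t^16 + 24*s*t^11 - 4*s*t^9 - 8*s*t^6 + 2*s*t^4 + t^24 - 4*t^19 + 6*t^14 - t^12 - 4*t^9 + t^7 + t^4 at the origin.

The Hessian of f at 0 has rank 1. Corank 2; j^3 = s^2*t has shape L^2 M (L != M), so D-series; mu = 5 gives D_5.

D5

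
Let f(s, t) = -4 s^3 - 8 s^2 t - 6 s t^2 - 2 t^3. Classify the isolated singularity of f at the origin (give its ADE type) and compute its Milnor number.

Type D_4, Milnor number mu = 4.

The Hessian of f at 0 has rank 0. Corank 2; j^3 = -2*(s + t)*(2*s^2 + 2*s*t + t^2) splits into three distinct lines over C (the quadratic factor has nonzero discriminant), so D_4.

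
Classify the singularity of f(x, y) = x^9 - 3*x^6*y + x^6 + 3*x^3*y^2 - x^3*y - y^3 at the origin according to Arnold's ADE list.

The Hessian of f at 0 is [[0, 0], [0, 0]] with rank 0, so corank 2. A Groebner basis of the Jacobian ideal J(f) in C{x,y} is {x^3 + 3*y^2, x^2*y, y^3}; counting standard monomials gives mu = 7. Corank 2; j^3 = -y^3 is a perfect cube, so E-series; the 4-jet and mu = 7 give E_7.

E_7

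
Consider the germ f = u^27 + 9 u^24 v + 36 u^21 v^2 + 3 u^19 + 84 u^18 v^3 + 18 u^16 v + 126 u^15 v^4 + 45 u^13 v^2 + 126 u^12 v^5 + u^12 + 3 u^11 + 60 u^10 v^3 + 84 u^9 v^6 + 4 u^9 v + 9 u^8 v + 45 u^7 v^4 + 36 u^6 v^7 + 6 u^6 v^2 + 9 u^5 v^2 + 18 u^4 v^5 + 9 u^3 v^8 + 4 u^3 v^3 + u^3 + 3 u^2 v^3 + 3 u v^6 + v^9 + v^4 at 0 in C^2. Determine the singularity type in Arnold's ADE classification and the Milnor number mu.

The Hessian of f at 0 is [[0, 0], [0, 0]] with rank 0, so corank 2. A Groebner basis of the Jacobian ideal J(f) in C{u,v} is {v^3, u^2}; counting standard monomials gives mu = 6. Corank 2; j^3 = u^3 is a perfect cube, so E-series; the 4-jet and mu = 6 give E_6.

Type E_6, Milnor number mu = 6.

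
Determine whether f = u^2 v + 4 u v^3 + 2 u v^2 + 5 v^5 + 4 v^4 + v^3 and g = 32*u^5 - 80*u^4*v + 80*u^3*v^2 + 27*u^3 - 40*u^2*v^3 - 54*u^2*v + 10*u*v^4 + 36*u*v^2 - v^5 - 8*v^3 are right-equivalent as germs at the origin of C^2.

The Hessian of f at 0 has rank 0. Corank 2; j^3 = v*(u + v)^2 has shape L^2 M (L != M), so D-series; mu = 6 gives D_6. The Hessian of g at 0 has rank 0. Corank 2; j^3 = (3*u - 2*v)^3 is a perfect cube, so E-series; the 5-jet and mu = 8 give E_8. f is D_6 but g is E_8, hence not right-equivalent.

No.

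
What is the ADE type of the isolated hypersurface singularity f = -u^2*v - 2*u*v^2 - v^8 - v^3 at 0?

The Hessian of f at 0 is [[0, 0], [0, 0]] with rank 0, so corank 2. A Groebner basis of the Jacobian ideal J(f) in C{u,v} is {u^2/8 + v^7 - v^2/8, u^3 + v^3, u*v + v^2}; counting standard monomials gives mu = 9. Corank 2; j^3 = -v*(u + v)^2 has shape L^2 M (L != M), so D-series; mu = 9 gives D_9.

D9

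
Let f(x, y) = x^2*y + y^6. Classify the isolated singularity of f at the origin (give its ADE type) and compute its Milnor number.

Type D_7, Milnor number mu = 7.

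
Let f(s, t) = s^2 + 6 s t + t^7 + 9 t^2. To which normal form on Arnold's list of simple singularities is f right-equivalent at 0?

A_6

The Hessian of f at 0 is [[2, 6], [6, 18]] with rank 1, so corank 1. A Groebner basis of the Jacobian ideal J(f) in C{s,t} is {t^6, s + 3*t}; counting standard monomials gives mu = 6. Corank 1: A-series; mu = 6 gives A_6.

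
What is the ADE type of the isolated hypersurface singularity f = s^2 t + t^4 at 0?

D_{5}

The Hessian of f at 0 is [[0, 0], [0, 0]] with rank 0, so corank 2. A Groebner basis of the Jacobian ideal J(f) in C{s,t} is {s^3, s^2/4 + t^3, s*t}; counting standard monomials gives mu = 5. Corank 2; j^3 = s^2*t has shape L^2 M (L != M), so D-series; mu = 5 gives D_5.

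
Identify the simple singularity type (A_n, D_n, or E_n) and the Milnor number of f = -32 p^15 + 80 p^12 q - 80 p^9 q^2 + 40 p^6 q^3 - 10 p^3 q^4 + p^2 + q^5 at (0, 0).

The Hessian of f at 0 is [[2, 0], [0, 0]] with rank 1, so corank 1. A Groebner basis of the Jacobian ideal J(f) in C{p,q} is {q^4, p}; counting standard monomials gives mu = 4. Corank 1: A-series; mu = 4 gives A_4.

Type A4, Milnor number mu = 4.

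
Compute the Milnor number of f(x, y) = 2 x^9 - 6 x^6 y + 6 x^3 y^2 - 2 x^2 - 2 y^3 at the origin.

The Hessian of f at 0 has rank 1. Corank 1: A-series; mu = 2 gives A_2.

2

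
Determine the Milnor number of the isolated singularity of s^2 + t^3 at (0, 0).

2

The Hessian of f at 0 has rank 1. Corank 1: A-series; mu = 2 gives A_2.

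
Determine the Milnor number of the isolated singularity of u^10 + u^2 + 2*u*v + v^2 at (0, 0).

9

The Hessian of f at 0 is [[2, 2], [2, 2]] with rank 1, so corank 1. A Groebner basis of the Jacobian ideal J(f) in C{u,v} is {v^9, u + v}; counting standard monomials gives mu = 9. Corank 1: A-series; mu = 9 gives A_9.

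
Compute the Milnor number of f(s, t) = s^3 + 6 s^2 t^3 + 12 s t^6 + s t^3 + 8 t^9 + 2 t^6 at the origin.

The Hessian of f at 0 has rank 0. Corank 2; j^3 = s^3 is a perfect cube, so E-series; the 4-jet and mu = 7 give E_7.

7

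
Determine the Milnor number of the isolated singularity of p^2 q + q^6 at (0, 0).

7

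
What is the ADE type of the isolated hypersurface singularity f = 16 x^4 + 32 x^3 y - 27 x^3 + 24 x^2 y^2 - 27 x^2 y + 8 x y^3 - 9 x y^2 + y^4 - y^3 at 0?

E_{6}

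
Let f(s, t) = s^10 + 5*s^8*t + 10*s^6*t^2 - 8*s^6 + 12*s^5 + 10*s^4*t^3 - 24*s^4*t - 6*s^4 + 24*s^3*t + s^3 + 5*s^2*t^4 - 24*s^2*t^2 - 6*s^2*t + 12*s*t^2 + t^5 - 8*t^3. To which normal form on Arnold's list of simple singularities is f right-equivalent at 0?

E8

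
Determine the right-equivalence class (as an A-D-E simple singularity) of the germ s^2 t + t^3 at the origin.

D4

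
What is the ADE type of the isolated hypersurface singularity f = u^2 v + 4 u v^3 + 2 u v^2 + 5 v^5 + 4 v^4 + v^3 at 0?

D_{6}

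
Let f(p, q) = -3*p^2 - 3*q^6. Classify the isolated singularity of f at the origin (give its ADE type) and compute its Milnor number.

The Hessian of f at 0 is [[-6, 0], [0, 0]] with rank 1, so corank 1. A Groebner basis of the Jacobian ideal J(f) in C{p,q} is {q^5, p}; counting standard monomials gives mu = 5. Corank 1: A-series; mu = 5 gives A_5.

Type A_5, Milnor number mu = 5.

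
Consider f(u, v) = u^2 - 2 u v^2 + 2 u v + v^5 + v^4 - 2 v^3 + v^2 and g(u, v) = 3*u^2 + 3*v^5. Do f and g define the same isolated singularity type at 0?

The Hessian of f at 0 has rank 1. Corank 1: A-series; mu = 4 gives A_4. The Hessian of g at 0 has rank 1. Corank 1: A-series; mu = 4 gives A_4. Both have type A_4, hence right-equivalent.

Yes.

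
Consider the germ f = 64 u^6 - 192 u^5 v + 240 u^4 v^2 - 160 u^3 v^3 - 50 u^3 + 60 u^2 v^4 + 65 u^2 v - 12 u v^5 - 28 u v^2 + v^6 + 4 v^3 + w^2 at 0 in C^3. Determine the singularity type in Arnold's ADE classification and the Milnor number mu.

Type D7, Milnor number mu = 7.

The Hessian of f at 0 has rank 1. Corank 2; j^3 = -(2*u - v)*(5*u - 2*v)^2 has shape L^2 M (L != M), so D-series; mu = 7 gives D_7.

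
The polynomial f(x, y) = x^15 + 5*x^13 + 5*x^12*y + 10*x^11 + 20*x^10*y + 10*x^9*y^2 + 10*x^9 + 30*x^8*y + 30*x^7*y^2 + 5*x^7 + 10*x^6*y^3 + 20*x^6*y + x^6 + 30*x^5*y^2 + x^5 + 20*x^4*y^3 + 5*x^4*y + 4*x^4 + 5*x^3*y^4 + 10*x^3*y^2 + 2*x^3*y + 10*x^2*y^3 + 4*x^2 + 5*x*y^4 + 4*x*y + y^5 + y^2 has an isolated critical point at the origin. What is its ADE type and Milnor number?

The Hessian of f at 0 has rank 1. Corank 1: A-series; mu = 4 gives A_4.

Type A4, Milnor number mu = 4.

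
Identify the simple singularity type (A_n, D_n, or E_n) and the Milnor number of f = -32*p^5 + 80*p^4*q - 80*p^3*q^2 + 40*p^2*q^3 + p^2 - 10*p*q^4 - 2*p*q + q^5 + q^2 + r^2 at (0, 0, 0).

Type A4, Milnor number mu = 4.

The Hessian of f at 0 is [[2, -2, 0], [-2, 2, 0], [0, 0, 2]] with rank 2, so corank 1. A Groebner basis of the Jacobian ideal J(f) in C{p,q,r} is {q^4, p - q, r}; counting standard monomials gives mu = 4. Corank 1: A-series; mu = 4 gives A_4.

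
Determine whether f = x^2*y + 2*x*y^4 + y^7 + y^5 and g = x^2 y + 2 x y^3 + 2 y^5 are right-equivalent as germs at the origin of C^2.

The Hessian of f at 0 has rank 0. Corank 2; j^3 = x^2*y has shape L^2 M (L != M), so D-series; mu = 6 gives D_6. The Hessian of g at 0 has rank 0. Corank 2; j^3 = x^2*y has shape L^2 M (L != M), so D-series; mu = 6 gives D_6. Both have type D_6, hence right-equivalent.

Yes.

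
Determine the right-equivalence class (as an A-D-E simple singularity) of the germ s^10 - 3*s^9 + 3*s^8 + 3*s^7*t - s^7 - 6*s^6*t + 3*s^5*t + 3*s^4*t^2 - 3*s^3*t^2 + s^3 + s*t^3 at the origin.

E_{7}

The Hessian of f at 0 is [[0, 0], [0, 0]] with rank 0, so corank 2. A Groebner basis of the Jacobian ideal J(f) in C{s,t} is {s^3, s*t^2, 3*s^2 + t^3}; counting standard monomials gives mu = 7. Corank 2; j^3 = s^3 is a perfect cube, so E-series; the 4-jet and mu = 7 give E_7.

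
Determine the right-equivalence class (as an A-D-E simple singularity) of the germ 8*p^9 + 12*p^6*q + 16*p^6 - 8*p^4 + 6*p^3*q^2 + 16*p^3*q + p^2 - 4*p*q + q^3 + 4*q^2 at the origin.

A_2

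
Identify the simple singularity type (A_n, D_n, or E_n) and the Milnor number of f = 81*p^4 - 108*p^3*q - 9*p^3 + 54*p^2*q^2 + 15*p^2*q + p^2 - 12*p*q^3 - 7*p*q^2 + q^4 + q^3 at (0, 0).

Type A2, Milnor number mu = 2.

The Hessian of f at 0 has rank 1. Corank 1: A-series; mu = 2 gives A_2.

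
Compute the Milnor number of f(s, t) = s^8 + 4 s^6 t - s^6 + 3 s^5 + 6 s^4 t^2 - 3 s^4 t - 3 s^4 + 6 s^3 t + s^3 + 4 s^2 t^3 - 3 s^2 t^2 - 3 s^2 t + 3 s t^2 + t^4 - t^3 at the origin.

6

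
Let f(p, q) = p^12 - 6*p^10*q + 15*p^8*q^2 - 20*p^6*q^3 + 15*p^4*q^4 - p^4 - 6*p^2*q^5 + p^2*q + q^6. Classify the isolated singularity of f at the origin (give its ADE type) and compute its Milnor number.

The Hessian of f at 0 has rank 0. Corank 2; j^3 = p^2*q has shape L^2 M (L != M), so D-series; mu = 7 gives D_7.

Type D_7, Milnor number mu = 7.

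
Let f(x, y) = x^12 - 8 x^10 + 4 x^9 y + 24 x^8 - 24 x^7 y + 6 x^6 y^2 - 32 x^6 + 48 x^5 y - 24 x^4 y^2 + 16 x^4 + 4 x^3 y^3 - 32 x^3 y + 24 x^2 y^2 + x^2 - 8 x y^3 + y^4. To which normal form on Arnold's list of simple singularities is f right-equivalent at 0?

A_{3}

The Hessian of f at 0 has rank 1. Corank 1: A-series; mu = 3 gives A_3.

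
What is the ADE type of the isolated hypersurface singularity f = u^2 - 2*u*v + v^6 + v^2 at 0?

A5

The Hessian of f at 0 has rank 1. Corank 1: A-series; mu = 5 gives A_5.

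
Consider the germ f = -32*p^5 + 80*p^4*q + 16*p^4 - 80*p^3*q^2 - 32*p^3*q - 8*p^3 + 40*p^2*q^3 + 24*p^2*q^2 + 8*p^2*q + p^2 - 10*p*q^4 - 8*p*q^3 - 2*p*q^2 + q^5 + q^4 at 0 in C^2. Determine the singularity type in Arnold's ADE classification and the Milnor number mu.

The Hessian of f at 0 has rank 1. Corank 1: A-series; mu = 4 gives A_4.

Type A_4, Milnor number mu = 4.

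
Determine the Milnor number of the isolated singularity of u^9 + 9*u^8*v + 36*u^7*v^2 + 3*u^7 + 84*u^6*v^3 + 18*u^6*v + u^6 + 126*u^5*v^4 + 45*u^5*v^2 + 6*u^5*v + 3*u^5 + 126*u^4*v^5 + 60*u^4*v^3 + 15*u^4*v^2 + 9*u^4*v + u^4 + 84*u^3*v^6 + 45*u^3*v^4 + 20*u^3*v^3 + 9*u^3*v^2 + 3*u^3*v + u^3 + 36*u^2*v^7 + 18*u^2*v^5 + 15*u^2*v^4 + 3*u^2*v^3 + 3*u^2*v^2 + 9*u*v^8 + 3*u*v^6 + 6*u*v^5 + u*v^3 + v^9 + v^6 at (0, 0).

7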